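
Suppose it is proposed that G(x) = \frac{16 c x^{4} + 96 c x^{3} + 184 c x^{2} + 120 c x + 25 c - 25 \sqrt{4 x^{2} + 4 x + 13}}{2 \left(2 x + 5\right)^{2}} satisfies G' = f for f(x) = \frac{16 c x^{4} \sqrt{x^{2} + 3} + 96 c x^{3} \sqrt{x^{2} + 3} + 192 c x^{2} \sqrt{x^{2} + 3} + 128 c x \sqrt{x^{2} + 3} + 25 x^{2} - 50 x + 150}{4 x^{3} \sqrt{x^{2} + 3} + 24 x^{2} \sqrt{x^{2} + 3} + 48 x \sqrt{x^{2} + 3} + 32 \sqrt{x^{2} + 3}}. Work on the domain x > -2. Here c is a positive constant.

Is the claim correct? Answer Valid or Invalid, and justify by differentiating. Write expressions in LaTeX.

d/dx[G] = \frac{32 c x^{4} \sqrt{4 x^{2} + 4 x + 13} + 256 c x^{3} \sqrt{4 x^{2} + 4 x + 13} + 720 c x^{2} \sqrt{4 x^{2} + 4 x + 13} + 800 c x \sqrt{4 x^{2} + 4 x + 13} + 250 c \sqrt{4 x^{2} + 4 x + 13} + 100 x^{2} - 100 x + 525}{8 x^{3} \sqrt{4 x^{2} + 4 x + 13} + 60 x^{2} \sqrt{4 x^{2} + 4 x + 13} + 150 x \sqrt{4 x^{2} + 4 x + 13} + 125 \sqrt{4 x^{2} + 4 x + 13}}
d/dx[G] - f(x) = \frac{64 c x^{6} \sqrt{x^{2} + 3} \sqrt{4 x^{2} + 4 x + 13} + 864 c x^{5} \sqrt{x^{2} + 3} \sqrt{4 x^{2} + 4 x + 13} + 4848 c x^{4} \sqrt{x^{2} + 3} \sqrt{4 x^{2} + 4 x + 13} + 14472 c x^{3} \sqrt{x^{2} + 3} \sqrt{4 x^{2} + 4 x + 13} + 24240 c x^{2} \sqrt{x^{2} + 3} \sqrt{4 x^{2} + 4 x + 13} + 21600 c x \sqrt{x^{2} + 3} \sqrt{4 x^{2} + 4 x + 13} + 8000 c \sqrt{x^{2} + 3} \sqrt{4 x^{2} + 4 x + 13} + 400 x^{5} \sqrt{x^{2} + 3} - 200 x^{5} \sqrt{4 x^{2} + 4 x + 13} + 2000 x^{4} \sqrt{x^{2} + 3} - 1100 x^{4} \sqrt{4 x^{2} + 4 x + 13} + 4500 x^{3} \sqrt{x^{2} + 3} - 1950 x^{3} \sqrt{4 x^{2} + 4 x + 13} + 11000 x^{2} \sqrt{x^{2} + 3} - 4625 x^{2} \sqrt{4 x^{2} + 4 x + 13} + 22000 x \sqrt{x^{2} + 3} - 16250 x \sqrt{4 x^{2} + 4 x + 13} + 16800 \sqrt{x^{2} + 3} - 18750 \sqrt{4 x^{2} + 4 x + 13}}{32 x^{6} \sqrt{x^{2} + 3} \sqrt{4 x^{2} + 4 x + 13} + 432 x^{5} \sqrt{x^{2} + 3} \sqrt{4 x^{2} + 4 x + 13} + 2424 x^{4} \sqrt{x^{2} + 3} \sqrt{4 x^{2} + 4 x + 13} + 7236 x^{3} \sqrt{x^{2} + 3} \sqrt{4 x^{2} + 4 x + 13} + 12120 x^{2} \sqrt{x^{2} + 3} \sqrt{4 x^{2} + 4 x + 13} + 10800 x \sqrt{x^{2} + 3} \sqrt{4 x^{2} + 4 x + 13} + 4000 \sqrt{x^{2} + 3} \sqrt{4 x^{2} + 4 x + 13}} != 0.

Invalid: d/dx[G] - f = \frac{64 c x^{6} \sqrt{x^{2} + 3} \sqrt{4 x^{2} + 4 x + 13} + 864 c x^{5} \sqrt{x^{2} + 3} \sqrt{4 x^{2} + 4 x + 13} + 4848 c x^{4} \sqrt{x^{2} + 3} \sqrt{4 x^{2} + 4 x + 13} + 14472 c x^{3} \sqrt{x^{2} + 3} \sqrt{4 x^{2} + 4 x + 13} + 24240 c x^{2} \sqrt{x^{2} + 3} \sqrt{4 x^{2} + 4 x + 13} + 21600 c x \sqrt{x^{2} + 3} \sqrt{4 x^{2} + 4 x + 13} + 8000 c \sqrt{x^{2} + 3} \sqrt{4 x^{2} + 4 x + 13} + 400 x^{5} \sqrt{x^{2} + 3} - 200 x^{5} \sqrt{4 x^{2} + 4 x + 13} + 2000 x^{4} \sqrt{x^{2} + 3} - 1100 x^{4} \sqrt{4 x^{2} + 4 x + 13} + 4500 x^{3} \sqrt{x^{2} + 3} - 1950 x^{3} \sqrt{4 x^{2} + 4 x + 13} + 11000 x^{2} \sqrt{x^{2} + 3} - 4625 x^{2} \sqrt{4 x^{2} + 4 x + 13} + 22000 x \sqrt{x^{2} + 3} - 16250 x \sqrt{4 x^{2} + 4 x + 13} + 16800 \sqrt{x^{2} + 3} - 18750 \sqrt{4 x^{2} + 4 x + 13}}{32 x^{6} \sqrt{x^{2} + 3} \sqrt{4 x^{2} + 4 x + 13} + 432 x^{5} \sqrt{x^{2} + 3} \sqrt{4 x^{2} + 4 x + 13} + 2424 x^{4} \sqrt{x^{2} + 3} \sqrt{4 x^{2} + 4 x + 13} + 7236 x^{3} \sqrt{x^{2} + 3} \sqrt{4 x^{2} + 4 x + 13} + 12120 x^{2} \sqrt{x^{2} + 3} \sqrt{4 x^{2} + 4 x + 13} + 10800 x \sqrt{x^{2} + 3} \sqrt{4 x^{2} + 4 x + 13} + 4000 \sqrt{x^{2} + 3} \sqrt{4 x^{2} + 4 x + 13}}, which is not 0.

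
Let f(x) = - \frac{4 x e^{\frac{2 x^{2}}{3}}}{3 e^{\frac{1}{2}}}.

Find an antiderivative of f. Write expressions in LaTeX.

An antiderivative is F(x) = - e^{\frac{2 x^{2}}{3} - \frac{1}{2}}.

The substitution u = \frac{2 x^{2}}{3} - \frac{1}{2} works: f is exactly (dF/du)*(du/dx) for that inner function.
Check: d/dx[- e^{\frac{2 x^{2}}{3} - \frac{1}{2}}] = - \frac{4 x e^{\frac{2 x^{2}}{3}}}{3 e^{\frac{1}{2}}} = f(x).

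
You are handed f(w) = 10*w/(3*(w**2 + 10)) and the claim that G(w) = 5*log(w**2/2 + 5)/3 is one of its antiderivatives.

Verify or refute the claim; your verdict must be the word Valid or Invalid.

d/dw[G] = 10*w/(3*w**2 + 30)
This equals f(w) exactly, so the claim holds.

Valid: G'(w) = f(w).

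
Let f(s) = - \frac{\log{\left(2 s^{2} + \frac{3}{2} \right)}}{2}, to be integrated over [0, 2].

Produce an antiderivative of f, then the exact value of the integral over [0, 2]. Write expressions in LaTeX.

Recover f(s) by differentiating a candidate F(s); any mismatch rules it out.
F(s) = - \frac{s \log{\left(2 s^{2} + \frac{3}{2} \right)}}{2} + s - \frac{\sqrt{3} \operatorname{atan}{\left(\frac{2 \sqrt{3} s}{3} \right)}}{2} is an antiderivative of f.
Check: d/ds[- \frac{s \log{\left(2 s^{2} + \frac{3}{2} \right)}}{2} + s - \frac{\sqrt{3} \operatorname{atan}{\left(\frac{2 \sqrt{3} s}{3} \right)}}{2}] = - \frac{\log{\left(2 s^{2} + \frac{3}{2} \right)}}{2} = f(s).
F(2) = - \log{\left(\frac{19}{2} \right)} - \frac{\sqrt{3} \operatorname{atan}{\left(\frac{4 \sqrt{3}}{3} \right)}}{2} + 2; F(0) = 0.
Integral = F(2) - F(0) = - \log{\left(\frac{19}{2} \right)} - \frac{\sqrt{3} \operatorname{atan}{\left(\frac{4 \sqrt{3}}{3} \right)}}{2} + 2.

Antiderivative: F(s) = - \frac{s \log{\left(2 s^{2} + \frac{3}{2} \right)}}{2} + s - \frac{\sqrt{3} \operatorname{atan}{\left(\frac{2 \sqrt{3} s}{3} \right)}}{2}; value = - \log{\left(\frac{19}{2} \right)} - \frac{\sqrt{3} \operatorname{atan}{\left(\frac{4 \sqrt{3}}{3} \right)}}{2} + 2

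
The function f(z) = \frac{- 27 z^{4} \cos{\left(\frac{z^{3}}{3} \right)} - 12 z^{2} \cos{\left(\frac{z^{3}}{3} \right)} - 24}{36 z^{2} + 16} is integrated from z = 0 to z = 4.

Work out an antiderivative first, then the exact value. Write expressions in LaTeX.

Antiderivative: F(z) = - \frac{3 \sin{\left(\frac{z^{3}}{3} \right)} + 4 \operatorname{atan}{\left(\frac{3 z}{2} \right)}}{4}; value = - \operatorname{atan}{\left(6 \right)} - \frac{3 \sin{\left(\frac{64}{3} \right)}}{4}

Check any antiderivative F(z) by computing F'(z) and comparing it with f(z).
F(z) = - \frac{3 \sin{\left(\frac{z^{3}}{3} \right)} + 4 \operatorname{atan}{\left(\frac{3 z}{2} \right)}}{4} is an antiderivative of f.
Check: d/dz[- \frac{3 \sin{\left(\frac{z^{3}}{3} \right)} + 4 \operatorname{atan}{\left(\frac{3 z}{2} \right)}}{4}] = \frac{- 27 z^{4} \cos{\left(\frac{z^{3}}{3} \right)} - 12 z^{2} \cos{\left(\frac{z^{3}}{3} \right)} - 24}{36 z^{2} + 16} = f(z).
F(4) = - \operatorname{atan}{\left(6 \right)} - \frac{3 \sin{\left(\frac{64}{3} \right)}}{4}; F(0) = 0.
Integral = F(4) - F(0) = - \operatorname{atan}{\left(6 \right)} - \frac{3 \sin{\left(\frac{64}{3} \right)}}{4}.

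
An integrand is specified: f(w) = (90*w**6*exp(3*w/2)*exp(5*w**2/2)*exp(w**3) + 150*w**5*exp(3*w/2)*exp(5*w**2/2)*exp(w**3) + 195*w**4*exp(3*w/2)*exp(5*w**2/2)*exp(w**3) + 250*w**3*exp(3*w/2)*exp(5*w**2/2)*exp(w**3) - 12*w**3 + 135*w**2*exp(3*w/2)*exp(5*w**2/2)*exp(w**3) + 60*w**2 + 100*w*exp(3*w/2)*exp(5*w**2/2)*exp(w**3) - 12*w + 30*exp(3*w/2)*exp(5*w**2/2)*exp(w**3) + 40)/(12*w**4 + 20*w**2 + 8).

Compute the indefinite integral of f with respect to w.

Recover f(w) by differentiating a candidate F(w); any mismatch rules it out.
Check: d/dw[(5*exp(3*w/2)*exp(5*w**2/2)*exp(w**3) - log(3*w**2/2 + 1) + 10*atan(w))/2] = (90*w**6*exp(3*w/2)*exp(5*w**2/2)*exp(w**3) + 150*w**5*exp(3*w/2)*exp(5*w**2/2)*exp(w**3) + 195*w**4*exp(3*w/2)*exp(5*w**2/2)*exp(w**3) + 250*w**3*exp(3*w/2)*exp(5*w**2/2)*exp(w**3) - 12*w**3 + 135*w**2*exp(3*w/2)*exp(5*w**2/2)*exp(w**3) + 60*w**2 + 100*w*exp(3*w/2)*exp(5*w**2/2)*exp(w**3) - 12*w + 30*exp(3*w/2)*exp(5*w**2/2)*exp(w**3) + 40)/(12*w**4 + 20*w**2 + 8) = f(w).

F(w) = (5*exp(3*w/2)*exp(5*w**2/2)*exp(w**3) - log(3*w**2/2 + 1) + 10*atan(w))/2 + C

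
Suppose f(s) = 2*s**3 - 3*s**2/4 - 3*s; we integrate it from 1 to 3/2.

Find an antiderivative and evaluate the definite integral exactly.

Integrate term by term and add the pieces.
F(s) = s**4/2 - s**3/4 - 3*s**2/2 is an antiderivative of f.
Check: d/ds[s**4/2 - s**3/4 - 3*s**2/2] = 2*s**3 - 3*s**2/4 - 3*s = f(s).
F(3/2) = -27/16; F(1) = -5/4.
Integral = F(3/2) - F(1) = -7/16.

Antiderivative: F(s) = s**4/2 - s**3/4 - 3*s**2/2; value = -7/16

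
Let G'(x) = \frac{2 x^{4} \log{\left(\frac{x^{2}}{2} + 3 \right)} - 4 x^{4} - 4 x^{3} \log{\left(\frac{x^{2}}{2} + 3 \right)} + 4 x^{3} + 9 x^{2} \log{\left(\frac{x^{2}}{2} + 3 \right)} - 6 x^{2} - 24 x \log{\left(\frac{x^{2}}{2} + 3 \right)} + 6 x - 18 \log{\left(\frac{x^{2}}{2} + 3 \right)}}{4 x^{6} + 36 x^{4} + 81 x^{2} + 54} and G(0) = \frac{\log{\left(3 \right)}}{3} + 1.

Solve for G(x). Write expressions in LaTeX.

G(x) = - \frac{x \log{\left(\frac{x^{2}}{2} + 3 \right)}}{2 x^{2} + 3} + 1 + \frac{\log{\left(\frac{x^{2}}{2} + 3 \right)}}{2 x^{2} + 3}

Any candidate G(x) must reproduce the stated G'(x) exactly.
A general antiderivative is \frac{\left(1 - x\right) \log{\left(\frac{x^{2}}{2} + 3 \right)}}{2 x^{2} + 3} + C.
The condition gives C = \frac{\log{\left(3 \right)}}{3} + 1 - (\frac{\log{\left(3 \right)}}{3}) = 1.
So G(x) = - \frac{x \log{\left(\frac{x^{2}}{2} + 3 \right)}}{2 x^{2} + 3} + 1 + \frac{\log{\left(\frac{x^{2}}{2} + 3 \right)}}{2 x^{2} + 3}.
Check: d/dx[- \frac{x \log{\left(\frac{x^{2}}{2} + 3 \right)}}{2 x^{2} + 3} + 1 + \frac{\log{\left(\frac{x^{2}}{2} + 3 \right)}}{2 x^{2} + 3}] = \frac{2 x^{4} \log{\left(\frac{x^{2}}{2} + 3 \right)} - 4 x^{4} - 4 x^{3} \log{\left(\frac{x^{2}}{2} + 3 \right)} + 4 x^{3} + 9 x^{2} \log{\left(\frac{x^{2}}{2} + 3 \right)} - 6 x^{2} - 24 x \log{\left(\frac{x^{2}}{2} + 3 \right)} + 6 x - 18 \log{\left(\frac{x^{2}}{2} + 3 \right)}}{4 x^{6} + 36 x^{4} + 81 x^{2} + 54} = G'(x).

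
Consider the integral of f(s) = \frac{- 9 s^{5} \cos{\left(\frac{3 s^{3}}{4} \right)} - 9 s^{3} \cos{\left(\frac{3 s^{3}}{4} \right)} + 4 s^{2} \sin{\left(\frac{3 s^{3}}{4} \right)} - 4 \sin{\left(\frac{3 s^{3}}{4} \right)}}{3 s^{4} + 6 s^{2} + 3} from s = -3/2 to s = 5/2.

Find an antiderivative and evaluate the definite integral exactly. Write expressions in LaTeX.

Antiderivative: F(s) = - \frac{4 s \sin{\left(\frac{3 s^{3}}{4} \right)}}{3 s^{2} + 3}; value = - \frac{40 \sin{\left(\frac{375}{32} \right)}}{87} + \frac{8 \sin{\left(\frac{81}{32} \right)}}{13}

For F(s) to be correct the identity F'(s) - f(s) = 0 must hold.
F(s) = - \frac{4 s \sin{\left(\frac{3 s^{3}}{4} \right)}}{3 s^{2} + 3} is an antiderivative of f.
Check: d/ds[- \frac{4 s \sin{\left(\frac{3 s^{3}}{4} \right)}}{3 s^{2} + 3}] = \frac{- 9 s^{5} \cos{\left(\frac{3 s^{3}}{4} \right)} - 9 s^{3} \cos{\left(\frac{3 s^{3}}{4} \right)} + 4 s^{2} \sin{\left(\frac{3 s^{3}}{4} \right)} - 4 \sin{\left(\frac{3 s^{3}}{4} \right)}}{3 s^{4} + 6 s^{2} + 3} = f(s).
F(5/2) = - \frac{40 \sin{\left(\frac{375}{32} \right)}}{87}; F(-3/2) = - \frac{8 \sin{\left(\frac{81}{32} \right)}}{13}.
Integral = F(5/2) - F(-3/2) = - \frac{40 \sin{\left(\frac{375}{32} \right)}}{87} + \frac{8 \sin{\left(\frac{81}{32} \right)}}{13}.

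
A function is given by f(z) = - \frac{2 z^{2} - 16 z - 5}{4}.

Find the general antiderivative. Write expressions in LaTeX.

A candidate is checked by its d/dz: the result must match f(z).
Check: d/dz[- \frac{z^{3}}{6} + 2 z^{2} + \frac{5 z}{4}] = - \frac{z^{2}}{2} + 4 z + \frac{5}{4}, which equals f(z).

F(z) = - \frac{z^{3}}{6} + 2 z^{2} + \frac{5 z}{4} + C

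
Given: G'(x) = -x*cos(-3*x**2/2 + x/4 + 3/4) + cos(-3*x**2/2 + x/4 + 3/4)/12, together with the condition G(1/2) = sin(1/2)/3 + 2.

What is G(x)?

G'(x) matches the chain-rule pattern g'(h)*h' with inner function h(x) = -3*x**2/2 + x/4 + 3/4; substituting u = h(x) collapses the integral.
A general antiderivative is sin(-3*x**2/2 + x/4 + 3/4)/3 + C.
The condition gives C = sin(1/2)/3 + 2 - (sin(1/2)/3) = 2.
So G(x) = sin(-3*x**2/2 + x/4 + 3/4)/3 + 2.
Check: d/dx[sin(-3*x**2/2 + x/4 + 3/4)/3 + 2] = -x*cos(-3*x**2/2 + x/4 + 3/4) + cos(-3*x**2/2 + x/4 + 3/4)/12 = G'(x).

G(x) = sin(-3*x**2/2 + x/4 + 3/4)/3 + 2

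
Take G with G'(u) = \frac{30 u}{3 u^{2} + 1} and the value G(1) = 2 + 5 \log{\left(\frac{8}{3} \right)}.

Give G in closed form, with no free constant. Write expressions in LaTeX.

The substitution w = 2 u^{2} + \frac{2}{3} works: G'(u) is exactly (dG/dw)*(dw/du) for that inner function.
A general antiderivative is 5 \log{\left(2 u^{2} + \frac{2}{3} \right)} + C.
The condition gives C = 2 + 5 \log{\left(\frac{8}{3} \right)} - (5 \log{\left(\frac{8}{3} \right)}) = 2.
So G(u) = 5 \log{\left(2 u^{2} + \frac{2}{3} \right)} + 2.
Check: d/du[5 \log{\left(2 u^{2} + \frac{2}{3} \right)} + 2] = \frac{30 u}{3 u^{2} + 1} = G'(u).

G(u) = 5 \log{\left(2 u^{2} + \frac{2}{3} \right)} + 2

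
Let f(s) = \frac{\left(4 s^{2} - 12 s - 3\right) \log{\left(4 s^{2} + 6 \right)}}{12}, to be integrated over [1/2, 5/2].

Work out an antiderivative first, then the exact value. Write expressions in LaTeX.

Since d/ds undoes antidifferentiation here, F'(s) = f(s) is required of F(s).
F(s) = \frac{12 s^{3} \log{\left(4 s^{2} + 6 \right)} - 8 s^{3} - 54 s^{2} \log{\left(4 s^{2} + 6 \right)} + 54 s^{2} - 27 s \log{\left(4 s^{2} + 6 \right)} + 90 s - 81 \log{\left(s^{2} + \frac{3}{2} \right)} - 45 \sqrt{6} \operatorname{atan}{\left(\frac{\sqrt{6} s}{3} \right)}}{108} is an antiderivative of f.
Check: d/ds[\frac{12 s^{3} \log{\left(4 s^{2} + 6 \right)} - 8 s^{3} - 54 s^{2} \log{\left(4 s^{2} + 6 \right)} + 54 s^{2} - 27 s \log{\left(4 s^{2} + 6 \right)} + 90 s - 81 \log{\left(s^{2} + \frac{3}{2} \right)} - 45 \sqrt{6} \operatorname{atan}{\left(\frac{\sqrt{6} s}{3} \right)}}{108}] = \frac{s^{2} \log{\left(2 s^{2} + 3 \right)}}{3} + \frac{s^{2} \log{\left(2 \right)}}{3} - s \log{\left(2 s^{2} + 3 \right)} - s \log{\left(2 \right)} - \frac{\log{\left(2 s^{2} + 3 \right)}}{4} - \frac{\log{\left(2 \right)}}{4}, which equals f(s).
F(5/2) = - \frac{145 \log{\left(31 \right)}}{72} - \frac{3 \log{\left(\frac{31}{4} \right)}}{4} - \frac{5 \sqrt{6} \operatorname{atan}{\left(\frac{5 \sqrt{6}}{6} \right)}}{12} + \frac{875}{216}; F(1/2) = - \frac{17 \log{\left(7 \right)}}{72} - \frac{3 \log{\left(\frac{7}{4} \right)}}{4} - \frac{5 \sqrt{6} \operatorname{atan}{\left(\frac{\sqrt{6}}{6} \right)}}{12} + \frac{115}{216}.
Integral = F(5/2) - F(1/2) = - \frac{145 \log{\left(31 \right)}}{72} - \frac{3 \log{\left(\frac{31}{4} \right)}}{4} - \frac{5 \sqrt{6} \operatorname{atan}{\left(\frac{5 \sqrt{6}}{6} \right)}}{12} + \frac{5 \sqrt{6} \operatorname{atan}{\left(\frac{\sqrt{6}}{6} \right)}}{12} + \frac{3 \log{\left(\frac{7}{4} \right)}}{4} + \frac{17 \log{\left(7 \right)}}{72} + \frac{95}{27}.

Antiderivative: F(s) = \frac{12 s^{3} \log{\left(4 s^{2} + 6 \right)} - 8 s^{3} - 54 s^{2} \log{\left(4 s^{2} + 6 \right)} + 54 s^{2} - 27 s \log{\left(4 s^{2} + 6 \right)} + 90 s - 81 \log{\left(s^{2} + \frac{3}{2} \right)} - 45 \sqrt{6} \operatorname{atan}{\left(\frac{\sqrt{6} s}{3} \right)}}{108}; value = - \frac{145 \log{\left(31 \right)}}{72} - \frac{3 \log{\left(\frac{31}{4} \right)}}{4} - \frac{5 \sqrt{6} \operatorname{atan}{\left(\frac{5 \sqrt{6}}{6} \right)}}{12} + \frac{5 \sqrt{6} \operatorname{atan}{\left(\frac{\sqrt{6}}{6} \right)}}{12} + \frac{3 \log{\left(\frac{7}{4} \right)}}{4} + \frac{17 \log{\left(7 \right)}}{72} + \frac{95}{27}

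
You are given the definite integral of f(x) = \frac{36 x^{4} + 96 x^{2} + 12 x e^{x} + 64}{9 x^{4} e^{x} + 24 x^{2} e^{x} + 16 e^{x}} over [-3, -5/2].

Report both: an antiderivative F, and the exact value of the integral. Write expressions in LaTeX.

Antiderivative: F(x) = - 4 e^{- x} - \frac{1}{3 \left(\frac{x^{2}}{2} + \frac{2}{3}\right)}; value = - 4 e^{\frac{5}{2}} - \frac{66}{2821} + 4 e^{3}

A candidate is checked by its d/dx: the result must match f(x).
F(x) = - 4 e^{- x} - \frac{1}{3 \left(\frac{x^{2}}{2} + \frac{2}{3}\right)} is an antiderivative of f.
Check: d/dx[- 4 e^{- x} - \frac{1}{3 \left(\frac{x^{2}}{2} + \frac{2}{3}\right)}] = \frac{36 x^{4} + 96 x^{2} + 12 x e^{x} + 64}{9 x^{4} e^{x} + 24 x^{2} e^{x} + 16 e^{x}} = f(x).
F(-5/2) = - 4 e^{\frac{5}{2}} - \frac{8}{91}; F(-3) = - 4 e^{3} - \frac{2}{31}.
Integral = F(-5/2) - F(-3) = - 4 e^{\frac{5}{2}} - \frac{66}{2821} + 4 e^{3}.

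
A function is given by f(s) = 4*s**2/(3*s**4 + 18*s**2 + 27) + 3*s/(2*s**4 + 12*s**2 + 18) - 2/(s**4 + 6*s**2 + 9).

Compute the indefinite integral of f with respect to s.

F(s) = (-4*s - 3)/(4*s**2 + 12) + sqrt(3)*atan(sqrt(3)*s/3)/9 + C

Integrate term by term and add the pieces.
Check: d/ds[(-4*s - 3)/(4*s**2 + 12) + sqrt(3)*atan(sqrt(3)*s/3)/9] = (8*s**2 + 9*s - 12)/(6*s**4 + 36*s**2 + 54), which equals f(s).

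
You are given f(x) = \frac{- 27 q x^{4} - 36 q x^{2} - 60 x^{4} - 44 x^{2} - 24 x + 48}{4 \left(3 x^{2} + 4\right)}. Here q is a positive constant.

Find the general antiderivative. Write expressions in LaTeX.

F(x) = \frac{- 9 q x^{3} - 20 x^{3} + 36 x - 12 \log{\left(x^{2} + \frac{4}{3} \right)} - 12}{12} + C

Check any antiderivative F(x) by computing F'(x) and comparing it with f(x).
Check: d/dx[\frac{- 9 q x^{3} - 20 x^{3} + 36 x - 12 \log{\left(x^{2} + \frac{4}{3} \right)} - 12}{12}] = \frac{- 27 q x^{4} - 36 q x^{2} - 60 x^{4} - 44 x^{2} - 24 x + 48}{12 x^{2} + 16}, which equals f(x).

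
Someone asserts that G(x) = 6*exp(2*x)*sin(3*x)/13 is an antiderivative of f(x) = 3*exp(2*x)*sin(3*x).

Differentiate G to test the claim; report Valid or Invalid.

Invalid: d/dx[G] - f = -27*exp(2*x)*sin(3*x)/13 + 18*exp(2*x)*cos(3*x)/13, which is not 0.

d/dx[G] = 12*exp(2*x)*sin(3*x)/13 + 18*exp(2*x)*cos(3*x)/13
d/dx[G] - f(x) = -27*exp(2*x)*sin(3*x)/13 + 18*exp(2*x)*cos(3*x)/13 != 0.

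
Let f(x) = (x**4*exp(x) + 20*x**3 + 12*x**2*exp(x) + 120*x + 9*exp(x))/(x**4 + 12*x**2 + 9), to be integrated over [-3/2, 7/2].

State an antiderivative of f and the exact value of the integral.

Since d/dx undoes antidifferentiation here, F'(x) = f(x) is required of F(x).
F(x) = exp(x) + 5*log(x**4/3 + 4*x**2 + 3) is an antiderivative of f.
Check: d/dx[exp(x) + 5*log(x**4/3 + 4*x**2 + 3)] = (x**4*exp(x) + 20*x**3 + 12*x**2*exp(x) + 120*x + 9*exp(x))/(x**4 + 12*x**2 + 9) = f(x).
F(7/2) = 5*log(4897/48) + exp(7/2); F(-3/2) = exp(-3/2) + 5*log(219/16).
Integral = F(7/2) - F(-3/2) = -5*log(219/16) - exp(-3/2) + 5*log(4897/48) + exp(7/2).

Antiderivative: F(x) = exp(x) + 5*log(x**4/3 + 4*x**2 + 3); value = -5*log(219/16) - exp(-3/2) + 5*log(4897/48) + exp(7/2)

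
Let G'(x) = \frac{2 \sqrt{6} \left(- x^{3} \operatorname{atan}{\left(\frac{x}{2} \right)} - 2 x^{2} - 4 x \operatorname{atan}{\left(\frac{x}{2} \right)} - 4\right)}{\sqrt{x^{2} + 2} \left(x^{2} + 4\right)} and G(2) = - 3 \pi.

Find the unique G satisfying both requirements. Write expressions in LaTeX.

G(x) = - 4 \sqrt{\frac{3 x^{2}}{2} + 3} \operatorname{atan}{\left(\frac{x}{2} \right)}

G'(x) has the shape u'v + uv' for u = - 4 \sqrt{\frac{3 x^{2}}{2} + 3} and v = \operatorname{atan}{\left(\frac{x}{2} \right)} — it is the derivative of the product u*v.
A general antiderivative is - 4 \sqrt{\frac{3 x^{2}}{2} + 3} \operatorname{atan}{\left(\frac{x}{2} \right)} + C.
The condition gives C = - 3 \pi - (- 3 \pi) = 0.
So G(x) = - 4 \sqrt{\frac{3 x^{2}}{2} + 3} \operatorname{atan}{\left(\frac{x}{2} \right)}.
Check: d/dx[- 4 \sqrt{\frac{3 x^{2}}{2} + 3} \operatorname{atan}{\left(\frac{x}{2} \right)}] = \frac{- 4 \sqrt{3} x^{3} \operatorname{atan}{\left(\frac{x}{2} \right)} - 8 \sqrt{3} x^{2} - 16 \sqrt{3} x \operatorname{atan}{\left(\frac{x}{2} \right)} - 16 \sqrt{3}}{\sqrt{2} x^{2} \sqrt{x^{2} + 2} + 4 \sqrt{2} \sqrt{x^{2} + 2}}, which equals G'(x).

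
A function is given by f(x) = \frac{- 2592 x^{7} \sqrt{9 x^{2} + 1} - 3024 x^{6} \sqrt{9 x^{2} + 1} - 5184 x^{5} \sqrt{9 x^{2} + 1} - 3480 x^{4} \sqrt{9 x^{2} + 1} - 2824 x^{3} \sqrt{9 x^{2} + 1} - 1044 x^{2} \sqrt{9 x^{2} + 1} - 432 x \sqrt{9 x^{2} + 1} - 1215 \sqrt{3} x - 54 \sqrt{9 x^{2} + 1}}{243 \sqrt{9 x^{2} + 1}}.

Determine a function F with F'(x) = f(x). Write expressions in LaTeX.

Differentiate the proposed F(x) back; it has to land on f(x) exactly.
Check: d/dx[- \frac{1296 x^{8} + 1728 x^{7} + 3456 x^{6} + 2784 x^{5} + 2824 x^{4} + 1392 x^{3} + 864 x^{2} + 216 x + 540 \sqrt{3} \sqrt{9 x^{2} + 1} + 81}{972}] = \frac{- 2592 x^{7} \sqrt{9 x^{2} + 1} - 3024 x^{6} \sqrt{9 x^{2} + 1} - 5184 x^{5} \sqrt{9 x^{2} + 1} - 3480 x^{4} \sqrt{9 x^{2} + 1} - 2824 x^{3} \sqrt{9 x^{2} + 1} - 1044 x^{2} \sqrt{9 x^{2} + 1} - 432 x \sqrt{9 x^{2} + 1} - 1215 \sqrt{3} x - 54 \sqrt{9 x^{2} + 1}}{243 \sqrt{9 x^{2} + 1}} = f(x).

An antiderivative is F(x) = - \frac{1296 x^{8} + 1728 x^{7} + 3456 x^{6} + 2784 x^{5} + 2824 x^{4} + 1392 x^{3} + 864 x^{2} + 216 x + 540 \sqrt{3} \sqrt{9 x^{2} + 1} + 81}{972}.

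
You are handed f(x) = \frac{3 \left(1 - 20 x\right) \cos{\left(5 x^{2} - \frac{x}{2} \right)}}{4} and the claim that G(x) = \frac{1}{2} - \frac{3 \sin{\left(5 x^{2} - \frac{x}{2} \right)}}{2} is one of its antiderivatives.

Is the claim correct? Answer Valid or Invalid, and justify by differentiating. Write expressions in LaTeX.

d/dx[G] = - 15 x \cos{\left(5 x^{2} - \frac{x}{2} \right)} + \frac{3 \cos{\left(5 x^{2} - \frac{x}{2} \right)}}{4}
This equals f(x) exactly, so the claim holds.

Valid: G'(x) = f(x).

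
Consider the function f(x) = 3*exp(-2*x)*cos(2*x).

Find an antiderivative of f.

Any candidate F(x) must reproduce f(x) exactly when differentiated.
Check: d/dx[3*exp(-2*x)*sin(2*x)/4 - 3*exp(-2*x)*cos(2*x)/4] = 3*exp(-2*x)*cos(2*x) = f(x).

An antiderivative is F(x) = 3*exp(-2*x)*sin(2*x)/4 - 3*exp(-2*x)*cos(2*x)/4.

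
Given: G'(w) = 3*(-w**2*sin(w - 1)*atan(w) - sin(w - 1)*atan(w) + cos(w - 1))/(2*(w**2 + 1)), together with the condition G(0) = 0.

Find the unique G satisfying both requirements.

G(w) = 3*cos(w - 1)*atan(w)/2

Recognize the product-rule pattern: G'(w) = u'v + uv' with u = 3*atan(w)/2, v = cos(w - 1), so integration by parts undoes it.
A general antiderivative is 3*cos(w - 1)*atan(w)/2 + C.
The condition gives C = 0 - (0) = 0.
So G(w) = 3*cos(w - 1)*atan(w)/2.
Check: d/dw[3*cos(w - 1)*atan(w)/2] = (-3*w**2*sin(w - 1)*atan(w) - 3*sin(w - 1)*atan(w) + 3*cos(w - 1))/(2*w**2 + 2), which equals G'(w).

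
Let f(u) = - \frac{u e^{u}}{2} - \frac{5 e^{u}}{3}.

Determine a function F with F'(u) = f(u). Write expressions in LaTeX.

f has the shape v'r + vr' for v = - \frac{u}{2} - \frac{7}{6} and r = e^{u} — it is the derivative of the product v*r.
Check: d/du[\frac{\left(- 3 u - 7\right) e^{u}}{6}] = - \frac{u e^{u}}{2} - \frac{5 e^{u}}{3} = f(u).

An antiderivative is F(u) = \frac{\left(- 3 u - 7\right) e^{u}}{6}.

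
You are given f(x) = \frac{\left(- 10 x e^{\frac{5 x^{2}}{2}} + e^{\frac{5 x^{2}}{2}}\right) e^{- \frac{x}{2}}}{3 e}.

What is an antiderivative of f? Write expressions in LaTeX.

An antiderivative is F(x) = - \frac{2 e^{\frac{5 x^{2}}{2} - \frac{x}{2} - 1}}{3}.

f matches the chain-rule pattern g'(h)*h' with inner function h(x) = \frac{5 x^{2}}{2} - \frac{x}{2} - 1; substituting u = h(x) collapses the integral.
Check: d/dx[- \frac{2 e^{\frac{5 x^{2}}{2} - \frac{x}{2} - 1}}{3}] = \frac{\left(1 - 10 x\right) e^{- \frac{x}{2}} e^{\frac{5 x^{2}}{2}}}{3 e}, which equals f(x).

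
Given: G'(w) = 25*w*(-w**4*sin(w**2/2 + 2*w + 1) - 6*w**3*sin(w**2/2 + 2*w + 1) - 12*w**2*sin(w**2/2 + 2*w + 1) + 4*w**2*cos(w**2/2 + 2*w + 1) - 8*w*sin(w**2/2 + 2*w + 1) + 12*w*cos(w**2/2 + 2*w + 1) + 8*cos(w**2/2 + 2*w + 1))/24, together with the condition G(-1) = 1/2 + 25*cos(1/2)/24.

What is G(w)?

G(w) = (25*w**2*(-w - 2)**2*cos(w**2/2 + 2*w + 1) + 12)/24

Recognize the product-rule pattern: G'(w) = u'v + uv' with u = 25*(-w**2/2 - w)**2/6, v = cos(w**2/2 + 2*w + 1), so integration by parts undoes it.
A general antiderivative is 25*(-w**2/2 - w)**2*cos(w**2/2 + 2*w + 1)/6 + C.
The condition gives C = 1/2 + 25*cos(1/2)/24 - (25*cos(1/2)/24) = 1/2.
So G(w) = (25*w**2*(-w - 2)**2*cos(w**2/2 + 2*w + 1) + 12)/24.
Check: d/dw[(25*w**2*(-w - 2)**2*cos(w**2/2 + 2*w + 1) + 12)/24] = -25*w**5*sin(w**2/2 + 2*w + 1)/24 - 25*w**4*sin(w**2/2 + 2*w + 1)/4 - 25*w**3*sin(w**2/2 + 2*w + 1)/2 + 25*w**3*cos(w**2/2 + 2*w + 1)/6 - 25*w**2*sin(w**2/2 + 2*w + 1)/3 + 25*w**2*cos(w**2/2 + 2*w + 1)/2 + 25*w*cos(w**2/2 + 2*w + 1)/3, which equals G'(w).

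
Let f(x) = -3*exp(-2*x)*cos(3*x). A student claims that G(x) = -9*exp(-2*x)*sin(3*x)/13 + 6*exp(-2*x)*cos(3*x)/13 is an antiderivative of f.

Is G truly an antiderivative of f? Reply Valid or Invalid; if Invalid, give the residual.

d/dx[G] = -3*exp(-2*x)*cos(3*x)
This equals f(x) exactly, so the claim holds.

Valid - the claim checks out under differentiation.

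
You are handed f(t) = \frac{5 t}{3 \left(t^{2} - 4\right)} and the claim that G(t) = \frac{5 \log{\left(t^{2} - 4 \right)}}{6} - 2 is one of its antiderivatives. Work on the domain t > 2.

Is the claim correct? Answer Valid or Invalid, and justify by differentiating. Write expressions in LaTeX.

Valid: G'(t) = f(t).

d/dt[G] = \frac{5 t}{3 t^{2} - 12}
This equals f(t) exactly, so the claim holds.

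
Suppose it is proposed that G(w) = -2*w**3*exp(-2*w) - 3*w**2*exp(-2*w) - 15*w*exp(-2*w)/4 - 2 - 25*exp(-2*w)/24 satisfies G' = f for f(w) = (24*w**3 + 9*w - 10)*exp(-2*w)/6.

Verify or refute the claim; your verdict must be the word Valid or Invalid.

d/dw[G] = (24*w**3 + 9*w - 10)*exp(-2*w)/6
This equals f(w) exactly, so the claim holds.

Valid - differentiating G returns exactly f.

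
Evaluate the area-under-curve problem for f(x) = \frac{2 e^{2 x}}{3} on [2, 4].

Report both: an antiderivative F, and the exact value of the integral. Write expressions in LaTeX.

Antiderivative: F(x) = \frac{e^{2 x}}{3}; value = - \frac{e^{4}}{3} + \frac{e^{8}}{3}

Whatever form F(x) takes, F'(x) = f(x) is non-negotiable.
F(x) = \frac{e^{2 x}}{3} is an antiderivative of f.
Check: d/dx[\frac{e^{2 x}}{3}] = \frac{2 e^{2 x}}{3} = f(x).
F(4) = \frac{e^{8}}{3}; F(2) = \frac{e^{4}}{3}.
Integral = F(4) - F(2) = - \frac{e^{4}}{3} + \frac{e^{8}}{3}.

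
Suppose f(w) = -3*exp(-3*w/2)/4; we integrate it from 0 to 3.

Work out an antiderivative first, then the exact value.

Antiderivative: F(w) = exp(-3*w/2)/2; value = -1/2 + exp(-9/2)/2

Whatever form F(w) takes, F'(w) = f(w) is non-negotiable.
F(w) = exp(-3*w/2)/2 is an antiderivative of f.
Check: d/dw[exp(-3*w/2)/2] = -3*exp(-3*w/2)/4 = f(w).
F(3) = exp(-9/2)/2; F(0) = 1/2.
Integral = F(3) - F(0) = -1/2 + exp(-9/2)/2.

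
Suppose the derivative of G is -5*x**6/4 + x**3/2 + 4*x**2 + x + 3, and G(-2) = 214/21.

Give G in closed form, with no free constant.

The integrand splits into summands that can be handled one at a time.
A general antiderivative is -5*x**7/28 + x**4/8 + 4*x**3/3 + x**2/2 + 3*x + C.
The condition gives C = 214/21 - (214/21) = 0.
So G(x) = -5*x**7/28 + x**4/8 + 4*x**3/3 + x**2/2 + 3*x.
Check: d/dx[-5*x**7/28 + x**4/8 + 4*x**3/3 + x**2/2 + 3*x] = -5*x**6/4 + x**3/2 + 4*x**2 + x + 3 = G'(x).

G(x) = -5*x**7/28 + x**4/8 + 4*x**3/3 + x**2/2 + 3*x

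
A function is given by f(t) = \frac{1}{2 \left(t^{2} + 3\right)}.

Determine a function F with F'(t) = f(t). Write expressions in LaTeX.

An antiderivative is F(t) = \frac{\sqrt{3} \operatorname{atan}{\left(\frac{\sqrt{3} t}{3} \right)}}{6}.

Whatever form F(t) takes, F'(t) = f(t) is non-negotiable.
Check: d/dt[\frac{\sqrt{3} \operatorname{atan}{\left(\frac{\sqrt{3} t}{3} \right)}}{6}] = \frac{1}{2 t^{2} + 6}, which equals f(t).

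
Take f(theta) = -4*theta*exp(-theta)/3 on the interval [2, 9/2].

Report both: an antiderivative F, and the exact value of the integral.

Antiderivative: F(theta) = (4*theta + 4)*exp(-theta)/3; value = -4*exp(-2) + 22*exp(-9/2)/3

Recognize the product-rule pattern: f = u'v + uv' with u = 4*theta/3 + 4/3, v = exp(-theta), so integration by parts undoes it.
F(theta) = (4*theta + 4)*exp(-theta)/3 is an antiderivative of f.
Check: d/dtheta[(4*theta + 4)*exp(-theta)/3] = -4*theta*exp(-theta)/3 = f(theta).
F(9/2) = 22*exp(-9/2)/3; F(2) = 4*exp(-2).
Integral = F(9/2) - F(2) = -4*exp(-2) + 22*exp(-9/2)/3.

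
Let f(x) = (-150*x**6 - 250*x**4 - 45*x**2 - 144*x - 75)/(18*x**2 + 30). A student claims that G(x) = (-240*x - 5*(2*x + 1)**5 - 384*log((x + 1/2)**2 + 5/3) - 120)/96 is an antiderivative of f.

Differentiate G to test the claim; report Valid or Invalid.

Invalid: d/dx[G] - f = (-28800*x**7 - 50400*x**6 - 132000*x**5 - 133500*x**4 - 154700*x**3 - 77313*x**2 - 21044*x - 14395)/(1728*x**4 + 1728*x**3 + 6192*x**2 + 2880*x + 5520), which is not 0.

d/dx[G] = (-4800*x**6 - 14400*x**5 - 26000*x**4 - 28000*x**3 - 17940*x**2 - 10948*x - 5639)/(576*x**2 + 576*x + 1104)
d/dx[G] - f(x) = (-28800*x**7 - 50400*x**6 - 132000*x**5 - 133500*x**4 - 154700*x**3 - 77313*x**2 - 21044*x - 14395)/(1728*x**4 + 1728*x**3 + 6192*x**2 + 2880*x + 5520) != 0.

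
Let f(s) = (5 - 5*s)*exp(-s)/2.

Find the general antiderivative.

f has the shape u'v + uv' for u = 5*s/2 and v = exp(-s) — it is the derivative of the product u*v.
Check: d/ds[5*s*exp(-s)/2] = (5 - 5*s)*exp(-s)/2 = f(s).

F(s) = 5*s*exp(-s)/2 + C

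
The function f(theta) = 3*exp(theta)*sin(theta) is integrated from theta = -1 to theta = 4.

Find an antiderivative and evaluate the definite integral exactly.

Antiderivative: F(theta) = 3*(sin(theta) - cos(theta))*exp(theta)/2; value = 3*exp(4)*sin(4)/2 + 3*exp(-1)*cos(1)/2 + 3*exp(-1)*sin(1)/2 - 3*exp(4)*cos(4)/2

A candidate is checked by its d/dtheta: the result must match f(theta).
F(theta) = 3*(sin(theta) - cos(theta))*exp(theta)/2 is an antiderivative of f.
Check: d/dtheta[3*(sin(theta) - cos(theta))*exp(theta)/2] = 3*exp(theta)*sin(theta) = f(theta).
F(4) = 3*exp(4)*sin(4)/2 - 3*exp(4)*cos(4)/2; F(-1) = -3*exp(-1)*sin(1)/2 - 3*exp(-1)*cos(1)/2.
Integral = F(4) - F(-1) = 3*exp(4)*sin(4)/2 + 3*exp(-1)*cos(1)/2 + 3*exp(-1)*sin(1)/2 - 3*exp(4)*cos(4)/2.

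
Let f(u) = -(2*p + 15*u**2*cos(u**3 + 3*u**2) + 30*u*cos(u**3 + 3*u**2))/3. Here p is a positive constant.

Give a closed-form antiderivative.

Differentiate the proposed F(u) back; it has to land on f(u) exactly.
Check: d/du[-2*p*u/3 - 5*sin(u**3 + 3*u**2)/3] = -2*p/3 - 5*u**2*cos(u**3 + 3*u**2) - 10*u*cos(u**3 + 3*u**2), which equals f(u).

An antiderivative is F(u) = -2*p*u/3 - 5*sin(u**3 + 3*u**2)/3.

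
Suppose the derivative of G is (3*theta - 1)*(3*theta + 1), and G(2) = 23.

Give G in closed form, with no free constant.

For G(theta) to be correct, d/dtheta[G] must agree with the stated G'(theta) identically.
A general antiderivative is 3*theta**3 - theta + C.
The condition gives C = 23 - (22) = 1.
So G(theta) = 3*theta**3 - theta + 1.
Check: d/dtheta[3*theta**3 - theta + 1] = 9*theta**2 - 1, which equals G'(theta).

G(theta) = 3*theta**3 - theta + 1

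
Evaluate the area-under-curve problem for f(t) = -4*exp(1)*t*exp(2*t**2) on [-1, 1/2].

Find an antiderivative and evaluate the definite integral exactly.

The substitution u = 2*t**2 + 1 works: f is exactly (dF/du)*(du/dt) for that inner function.
F(t) = -exp(2*t**2 + 1) is an antiderivative of f.
Check: d/dt[-exp(2*t**2 + 1)] = -4*exp(1)*t*exp(2*t**2) = f(t).
F(1/2) = -exp(3/2); F(-1) = -exp(3).
Integral = F(1/2) - F(-1) = -exp(3/2) + exp(3).

Antiderivative: F(t) = -exp(2*t**2 + 1); value = -exp(3/2) + exp(3)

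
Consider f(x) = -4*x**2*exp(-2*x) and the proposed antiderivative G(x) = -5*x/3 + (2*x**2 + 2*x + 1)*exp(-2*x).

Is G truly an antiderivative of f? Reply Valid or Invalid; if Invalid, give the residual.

Invalid: d/dx[G] - f = -5/3, which is not 0.

d/dx[G] = (-12*x**2 - 5*exp(2*x))*exp(-2*x)/3
d/dx[G] - f(x) = -5/3 != 0.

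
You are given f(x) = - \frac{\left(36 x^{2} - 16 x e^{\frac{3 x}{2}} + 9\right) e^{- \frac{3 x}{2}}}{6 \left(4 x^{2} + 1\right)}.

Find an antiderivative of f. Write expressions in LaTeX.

An antiderivative is F(x) = \frac{\left(e^{\frac{3 x}{2}} \log{\left(4 x^{2} + 1 \right)} + 3\right) e^{- \frac{3 x}{2}}}{3}.

A candidate is checked by its d/dx: the result must match f(x).
Check: d/dx[\frac{\left(e^{\frac{3 x}{2}} \log{\left(4 x^{2} + 1 \right)} + 3\right) e^{- \frac{3 x}{2}}}{3}] = \frac{- 36 x^{2} + 16 x e^{\frac{3 x}{2}} - 9}{24 x^{2} e^{\frac{3 x}{2}} + 6 e^{\frac{3 x}{2}}}, which equals f(x).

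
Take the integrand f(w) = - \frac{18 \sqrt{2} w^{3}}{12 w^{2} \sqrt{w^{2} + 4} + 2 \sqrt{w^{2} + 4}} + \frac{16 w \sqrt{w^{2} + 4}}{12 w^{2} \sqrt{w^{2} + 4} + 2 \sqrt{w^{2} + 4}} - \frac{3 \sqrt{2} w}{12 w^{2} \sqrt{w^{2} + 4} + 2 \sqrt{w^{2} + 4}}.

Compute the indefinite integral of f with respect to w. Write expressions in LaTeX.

The integrand splits into summands that can be handled one at a time.
Check: d/dw[- 3 \sqrt{\frac{w^{2}}{2} + 2} + \frac{2 \log{\left(2 w^{2} + \frac{1}{3} \right)}}{3}] = \frac{- 18 \sqrt{2} w^{3} + 16 w \sqrt{w^{2} + 4} - 3 \sqrt{2} w}{12 w^{2} \sqrt{w^{2} + 4} + 2 \sqrt{w^{2} + 4}}, which equals f(w).

F(w) = - 3 \sqrt{\frac{w^{2}}{2} + 2} + \frac{2 \log{\left(2 w^{2} + \frac{1}{3} \right)}}{3} + C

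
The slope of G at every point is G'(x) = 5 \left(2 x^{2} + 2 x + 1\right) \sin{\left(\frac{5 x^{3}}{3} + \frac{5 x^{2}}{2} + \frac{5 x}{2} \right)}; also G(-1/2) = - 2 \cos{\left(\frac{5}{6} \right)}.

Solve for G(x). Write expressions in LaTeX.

G(x) = - 2 \cos{\left(\frac{5 x^{3}}{3} + \frac{5 x^{2}}{2} + \frac{5 x}{2} \right)}

The substitution u = \frac{5 x^{3}}{3} + \frac{5 x^{2}}{2} + \frac{5 x}{2} works: G'(x) is exactly (dG/du)*(du/dx) for that inner function.
A general antiderivative is - 2 \cos{\left(\frac{5 x^{3}}{3} + \frac{5 x^{2}}{2} + \frac{5 x}{2} \right)} + C.
The condition gives C = - 2 \cos{\left(\frac{5}{6} \right)} - (- 2 \cos{\left(\frac{5}{6} \right)}) = 0.
So G(x) = - 2 \cos{\left(\frac{5 x^{3}}{3} + \frac{5 x^{2}}{2} + \frac{5 x}{2} \right)}.
Check: d/dx[- 2 \cos{\left(\frac{5 x^{3}}{3} + \frac{5 x^{2}}{2} + \frac{5 x}{2} \right)}] = 10 x^{2} \sin{\left(\frac{5 x^{3}}{3} + \frac{5 x^{2}}{2} + \frac{5 x}{2} \right)} + 10 x \sin{\left(\frac{5 x^{3}}{3} + \frac{5 x^{2}}{2} + \frac{5 x}{2} \right)} + 5 \sin{\left(\frac{5 x^{3}}{3} + \frac{5 x^{2}}{2} + \frac{5 x}{2} \right)}, which equals G'(x).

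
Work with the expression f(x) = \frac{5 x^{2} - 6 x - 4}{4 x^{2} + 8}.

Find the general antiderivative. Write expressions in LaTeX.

F(x) = \frac{5 x - 3 \log{\left(x^{2} + 2 \right)} - 7 \sqrt{2} \operatorname{atan}{\left(\frac{\sqrt{2} x}{2} \right)}}{4} + C

Any candidate F(x) must reproduce f(x) exactly when differentiated.
Check: d/dx[\frac{5 x - 3 \log{\left(x^{2} + 2 \right)} - 7 \sqrt{2} \operatorname{atan}{\left(\frac{\sqrt{2} x}{2} \right)}}{4}] = \frac{5 x^{2} - 6 x - 4}{4 x^{2} + 8} = f(x).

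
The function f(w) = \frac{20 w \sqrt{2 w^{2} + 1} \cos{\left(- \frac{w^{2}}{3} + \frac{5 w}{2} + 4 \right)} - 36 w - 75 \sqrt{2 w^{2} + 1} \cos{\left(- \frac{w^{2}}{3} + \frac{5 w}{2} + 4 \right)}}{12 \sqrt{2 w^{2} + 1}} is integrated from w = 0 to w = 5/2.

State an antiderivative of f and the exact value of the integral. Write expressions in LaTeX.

A candidate is checked by its d/dw: the result must match f(w).
F(w) = - \frac{3 \sqrt{2 w^{2} + 1}}{2} - \frac{5 \sin{\left(- \frac{w^{2}}{3} + \frac{5 w}{2} + 4 \right)}}{2} is an antiderivative of f.
Check: d/dw[- \frac{3 \sqrt{2 w^{2} + 1}}{2} - \frac{5 \sin{\left(- \frac{w^{2}}{3} + \frac{5 w}{2} + 4 \right)}}{2}] = \frac{20 w \sqrt{2 w^{2} + 1} \cos{\left(- \frac{w^{2}}{3} + \frac{5 w}{2} + 4 \right)} - 36 w - 75 \sqrt{2 w^{2} + 1} \cos{\left(- \frac{w^{2}}{3} + \frac{5 w}{2} + 4 \right)}}{12 \sqrt{2 w^{2} + 1}} = f(w).
F(5/2) = - \frac{9 \sqrt{6}}{4} - \frac{5 \sin{\left(\frac{49}{6} \right)}}{2}; F(0) = - \frac{3}{2} - \frac{5 \sin{\left(4 \right)}}{2}.
Integral = F(5/2) - F(0) = - \frac{9 \sqrt{6}}{4} - \frac{5 \sin{\left(\frac{49}{6} \right)}}{2} + \frac{5 \sin{\left(4 \right)}}{2} + \frac{3}{2}.

Antiderivative: F(w) = - \frac{3 \sqrt{2 w^{2} + 1}}{2} - \frac{5 \sin{\left(- \frac{w^{2}}{3} + \frac{5 w}{2} + 4 \right)}}{2}; value = - \frac{9 \sqrt{6}}{4} - \frac{5 \sin{\left(\frac{49}{6} \right)}}{2} + \frac{5 \sin{\left(4 \right)}}{2} + \frac{3}{2}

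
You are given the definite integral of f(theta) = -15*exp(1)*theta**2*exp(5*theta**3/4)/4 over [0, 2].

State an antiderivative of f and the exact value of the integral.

f matches the chain-rule pattern g'(h)*h' with inner function h(theta) = 5*theta**3/4 + 1; substituting u = h(theta) collapses the integral.
F(theta) = -exp(5*theta**3/4 + 1) is an antiderivative of f.
Check: d/dtheta[-exp(5*theta**3/4 + 1)] = -15*exp(1)*theta**2*exp(5*theta**3/4)/4 = f(theta).
F(2) = -exp(11); F(0) = -exp(1).
Integral = F(2) - F(0) = exp(1) - exp(11).

Antiderivative: F(theta) = -exp(5*theta**3/4 + 1); value = exp(1) - exp(11)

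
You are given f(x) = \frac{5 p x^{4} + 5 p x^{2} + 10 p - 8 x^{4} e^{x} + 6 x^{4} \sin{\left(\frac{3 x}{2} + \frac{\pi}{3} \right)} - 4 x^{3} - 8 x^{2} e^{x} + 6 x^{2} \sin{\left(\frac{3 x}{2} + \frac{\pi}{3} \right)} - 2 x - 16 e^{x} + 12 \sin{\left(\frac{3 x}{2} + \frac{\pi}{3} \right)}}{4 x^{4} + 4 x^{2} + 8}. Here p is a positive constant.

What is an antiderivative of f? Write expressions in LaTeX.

An antiderivative is F(x) = \frac{5 p x}{4} - 2 e^{x} - \frac{\log{\left(x^{4} + x^{2} + 2 \right)}}{4} - \cos{\left(\frac{3 x}{2} + \frac{\pi}{3} \right)}.

Differentiate the proposed F(x) back; it has to land on f(x) exactly.
Check: d/dx[\frac{5 p x}{4} - 2 e^{x} - \frac{\log{\left(x^{4} + x^{2} + 2 \right)}}{4} - \cos{\left(\frac{3 x}{2} + \frac{\pi}{3} \right)}] = \frac{5 p x^{4} + 5 p x^{2} + 10 p - 8 x^{4} e^{x} + 6 x^{4} \sin{\left(\frac{3 x}{2} + \frac{\pi}{3} \right)} - 4 x^{3} - 8 x^{2} e^{x} + 6 x^{2} \sin{\left(\frac{3 x}{2} + \frac{\pi}{3} \right)} - 2 x - 16 e^{x} + 12 \sin{\left(\frac{3 x}{2} + \frac{\pi}{3} \right)}}{4 x^{4} + 4 x^{2} + 8} = f(x).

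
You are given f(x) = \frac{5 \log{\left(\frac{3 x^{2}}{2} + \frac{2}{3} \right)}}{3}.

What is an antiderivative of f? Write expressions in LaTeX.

An antiderivative is F(x) = \frac{5 \left(3 x \log{\left(\frac{3 x^{2}}{2} + \frac{2}{3} \right)} - 6 x + 4 \operatorname{atan}{\left(\frac{3 x}{2} \right)}\right)}{9}.

Any candidate F(x) must reproduce f(x) exactly when differentiated.
Check: d/dx[\frac{5 \left(3 x \log{\left(\frac{3 x^{2}}{2} + \frac{2}{3} \right)} - 6 x + 4 \operatorname{atan}{\left(\frac{3 x}{2} \right)}\right)}{9}] = \frac{5 \log{\left(9 x^{2} + 4 \right)}}{3} - \frac{5 \log{\left(6 \right)}}{3}, which equals f(x).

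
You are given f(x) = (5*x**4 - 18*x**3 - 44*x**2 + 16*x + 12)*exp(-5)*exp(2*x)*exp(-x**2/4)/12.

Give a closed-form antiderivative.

f has the shape u'v + uv' for u = -5*x**3/6 - x**2/3 + x and v = exp(-x**2/4 + 2*x - 5) — it is the derivative of the product u*v.
Check: d/dx[(-5*x**3/2 - x**2 + 3*x)*exp(-x**2/4 + 2*x - 5)/3] = (5*x**4 - 18*x**3 - 44*x**2 + 16*x + 12)*exp(-5)*exp(2*x)*exp(-x**2/4)/12 = f(x).

An antiderivative is F(x) = (-5*x**3/2 - x**2 + 3*x)*exp(-x**2/4 + 2*x - 5)/3.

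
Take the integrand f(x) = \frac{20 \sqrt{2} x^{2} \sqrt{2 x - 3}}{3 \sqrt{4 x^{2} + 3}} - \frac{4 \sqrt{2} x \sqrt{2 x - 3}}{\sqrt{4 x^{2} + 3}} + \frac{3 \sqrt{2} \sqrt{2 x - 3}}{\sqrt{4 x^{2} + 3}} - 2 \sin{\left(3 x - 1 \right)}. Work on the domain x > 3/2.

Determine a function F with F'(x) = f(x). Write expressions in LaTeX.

The integrand splits into summands that can be handled one at a time.
Check: d/dx[\frac{4 x \sqrt{x - \frac{3}{2}} \sqrt{4 x^{2} + 3}}{3} - 2 \sqrt{x - \frac{3}{2}} \sqrt{4 x^{2} + 3} + \frac{2 \cos{\left(3 x - 1 \right)}}{3}] = \frac{40 \sqrt{2} x^{3} - 84 \sqrt{2} x^{2} + 54 \sqrt{2} x - 6 \sqrt{2 x - 3} \sqrt{4 x^{2} + 3} \sin{\left(3 x - 1 \right)} - 27 \sqrt{2}}{3 \sqrt{2 x - 3} \sqrt{4 x^{2} + 3}}, which equals f(x).

An antiderivative is F(x) = \frac{4 x \sqrt{x - \frac{3}{2}} \sqrt{4 x^{2} + 3}}{3} - 2 \sqrt{x - \frac{3}{2}} \sqrt{4 x^{2} + 3} + \frac{2 \cos{\left(3 x - 1 \right)}}{3}.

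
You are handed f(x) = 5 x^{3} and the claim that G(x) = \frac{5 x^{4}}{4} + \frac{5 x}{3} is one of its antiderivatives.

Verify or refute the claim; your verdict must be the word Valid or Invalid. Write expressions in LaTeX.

d/dx[G] = 5 x^{3} + \frac{5}{3}
d/dx[G] - f(x) = \frac{5}{3} != 0.

Invalid: d/dx[G] - f = \frac{5}{3}, which is not 0.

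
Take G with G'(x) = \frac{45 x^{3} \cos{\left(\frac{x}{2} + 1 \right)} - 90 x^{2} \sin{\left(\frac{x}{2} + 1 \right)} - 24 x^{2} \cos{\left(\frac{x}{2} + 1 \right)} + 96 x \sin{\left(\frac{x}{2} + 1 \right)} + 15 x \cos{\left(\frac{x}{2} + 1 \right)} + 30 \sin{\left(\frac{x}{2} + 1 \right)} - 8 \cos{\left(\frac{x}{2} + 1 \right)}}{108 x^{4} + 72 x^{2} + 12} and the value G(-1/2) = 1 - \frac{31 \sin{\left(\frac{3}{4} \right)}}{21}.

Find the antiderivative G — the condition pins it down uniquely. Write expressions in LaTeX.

For G(x) to be correct, d/dx[G] must agree with the stated G'(x) identically.
A general antiderivative is - \frac{\left(\frac{4}{3} - \frac{5 x}{2}\right) \sin{\left(\frac{x}{2} + 1 \right)}}{3 x^{2} + 1} + C.
The condition gives C = 1 - \frac{31 \sin{\left(\frac{3}{4} \right)}}{21} - (- \frac{31 \sin{\left(\frac{3}{4} \right)}}{21}) = 1.
So G(x) = - \frac{\left(\frac{4}{3} - \frac{5 x}{2}\right) \sin{\left(\frac{x}{2} + 1 \right)}}{3 x^{2} + 1} + 1.
Check: d/dx[- \frac{\left(\frac{4}{3} - \frac{5 x}{2}\right) \sin{\left(\frac{x}{2} + 1 \right)}}{3 x^{2} + 1} + 1] = \frac{45 x^{3} \cos{\left(\frac{x}{2} + 1 \right)} - 90 x^{2} \sin{\left(\frac{x}{2} + 1 \right)} - 24 x^{2} \cos{\left(\frac{x}{2} + 1 \right)} + 96 x \sin{\left(\frac{x}{2} + 1 \right)} + 15 x \cos{\left(\frac{x}{2} + 1 \right)} + 30 \sin{\left(\frac{x}{2} + 1 \right)} - 8 \cos{\left(\frac{x}{2} + 1 \right)}}{108 x^{4} + 72 x^{2} + 12} = G'(x).

G(x) = - \frac{\left(\frac{4}{3} - \frac{5 x}{2}\right) \sin{\left(\frac{x}{2} + 1 \right)}}{3 x^{2} + 1} + 1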